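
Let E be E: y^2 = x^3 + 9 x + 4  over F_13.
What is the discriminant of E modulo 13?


4 a^3 + 27 b^2 = 4*9^3 + 27*4^2 = 2916 + 432 = 3348
Delta = -16 * (3348) = -53568
Delta mod 13 = 5

Delta = 5 (mod 13)


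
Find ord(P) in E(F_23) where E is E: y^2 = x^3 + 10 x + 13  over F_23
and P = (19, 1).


Compute successive multiples of P until we hit O:
  1P = (19, 1)
  2P = (21, 10)
  3P = (9, 21)
  4P = (22, 5)
  5P = (17, 17)
  6P = (5, 2)
  7P = (1, 1)
  8P = (3, 22)
  ... (continuing to 31P)
  31P = O

ord(P) = 31


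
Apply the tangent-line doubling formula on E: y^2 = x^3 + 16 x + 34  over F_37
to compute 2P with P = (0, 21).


Doubling: s = (3 x1^2 + a) / (2 y1)
s = (3*0^2 + 16) / (2*21) mod 37 = 18
x3 = s^2 - 2 x1 mod 37 = 18^2 - 2*0 = 28
y3 = s (x1 - x3) - y1 mod 37 = 18 * (0 - 28) - 21 = 30

2P = (28, 30)


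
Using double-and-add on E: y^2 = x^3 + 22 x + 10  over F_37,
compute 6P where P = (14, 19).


k = 6 = 110_2 (binary, LSB first: 011)
Double-and-add from P = (14, 19):
  bit 0 = 0: acc unchanged = O
  bit 1 = 1: acc = O + (0, 11) = (0, 11)
  bit 2 = 1: acc = (0, 11) + (1, 25) = (10, 34)

6P = (10, 34)


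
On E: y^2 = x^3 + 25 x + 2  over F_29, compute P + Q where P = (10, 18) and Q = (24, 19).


P != Q, so use the chord formula.
s = (y2 - y1) / (x2 - x1) = (1) / (14) mod 29 = 27
x3 = s^2 - x1 - x2 mod 29 = 27^2 - 10 - 24 = 28
y3 = s (x1 - x3) - y1 mod 29 = 27 * (10 - 28) - 18 = 18

P + Q = (28, 18)


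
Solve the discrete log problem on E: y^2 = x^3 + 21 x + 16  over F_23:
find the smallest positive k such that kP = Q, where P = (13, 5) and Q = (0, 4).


Enumerate multiples of P until we hit Q = (0, 4):
  1P = (13, 5)
  2P = (0, 19)
  3P = (0, 4)
Match found at i = 3.

k = 3


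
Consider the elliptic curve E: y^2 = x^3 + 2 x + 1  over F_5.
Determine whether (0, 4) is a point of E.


Check whether y^2 = x^3 + 2 x + 1 (mod 5) for (x, y) = (0, 4).
LHS: y^2 = 4^2 mod 5 = 1
RHS: x^3 + 2 x + 1 = 0^3 + 2*0 + 1 mod 5 = 1
LHS = RHS

Yes, on the curve


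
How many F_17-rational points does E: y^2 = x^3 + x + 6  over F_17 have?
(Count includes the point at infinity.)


For each x in F_17, count y with y^2 = x^3 + 1 x + 6 mod 17:
  x = 1: RHS = 8, y in [5, 12]  -> 2 point(s)
  x = 2: RHS = 16, y in [4, 13]  -> 2 point(s)
  x = 3: RHS = 2, y in [6, 11]  -> 2 point(s)
  x = 5: RHS = 0, y in [0]  -> 1 point(s)
  x = 7: RHS = 16, y in [4, 13]  -> 2 point(s)
  x = 8: RHS = 16, y in [4, 13]  -> 2 point(s)
  x = 9: RHS = 13, y in [8, 9]  -> 2 point(s)
  x = 10: RHS = 13, y in [8, 9]  -> 2 point(s)
  x = 15: RHS = 13, y in [8, 9]  -> 2 point(s)
  x = 16: RHS = 4, y in [2, 15]  -> 2 point(s)
Affine points: 19. Add the point at infinity: total = 20.

#E(F_17) = 20


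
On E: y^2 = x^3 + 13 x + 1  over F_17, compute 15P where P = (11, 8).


k = 15 = 1111_2 (binary, LSB first: 1111)
Double-and-add from P = (11, 8):
  bit 0 = 1: acc = O + (11, 8) = (11, 8)
  bit 1 = 1: acc = (11, 8) + (16, 2) = (3, 13)
  bit 2 = 1: acc = (3, 13) + (1, 7) = (5, 15)
  bit 3 = 1: acc = (5, 15) + (0, 16) = (10, 3)

15P = (10, 3)


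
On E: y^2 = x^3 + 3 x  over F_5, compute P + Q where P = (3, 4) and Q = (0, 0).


P != Q, so use the chord formula.
s = (y2 - y1) / (x2 - x1) = (1) / (2) mod 5 = 3
x3 = s^2 - x1 - x2 mod 5 = 3^2 - 3 - 0 = 1
y3 = s (x1 - x3) - y1 mod 5 = 3 * (3 - 1) - 4 = 2

P + Q = (1, 2)


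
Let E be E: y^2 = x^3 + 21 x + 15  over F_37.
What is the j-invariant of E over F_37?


Delta = -16(4 a^3 + 27 b^2) mod 37 = 35
-1728 * (4 a)^3 = -1728 * (4*21)^3 mod 37 = 11
j = 11 * 35^(-1) mod 37 = 13

j = 13 (mod 37)


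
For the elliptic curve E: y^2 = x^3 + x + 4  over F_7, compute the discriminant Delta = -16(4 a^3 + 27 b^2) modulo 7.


4 a^3 + 27 b^2 = 4*1^3 + 27*4^2 = 4 + 432 = 436
Delta = -16 * (436) = -6976
Delta mod 7 = 3

Delta = 3 (mod 7)


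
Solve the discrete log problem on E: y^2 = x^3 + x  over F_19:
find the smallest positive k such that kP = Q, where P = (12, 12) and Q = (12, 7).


Enumerate multiples of P until we hit Q = (12, 7):
  1P = (12, 12)
  2P = (4, 12)
  3P = (3, 7)
  4P = (9, 15)
  5P = (18, 13)
  6P = (17, 3)
  7P = (13, 5)
  8P = (5, 15)
  9P = (8, 8)
  10P = (0, 0)
  11P = (8, 11)
  12P = (5, 4)
  13P = (13, 14)
  14P = (17, 16)
  15P = (18, 6)
  16P = (9, 4)
  17P = (3, 12)
  18P = (4, 7)
  19P = (12, 7)
Match found at i = 19.

k = 19


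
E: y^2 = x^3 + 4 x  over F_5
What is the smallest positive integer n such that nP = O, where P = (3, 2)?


Compute successive multiples of P until we hit O:
  1P = (3, 2)
  2P = (0, 0)
  3P = (3, 3)
  4P = O

ord(P) = 4


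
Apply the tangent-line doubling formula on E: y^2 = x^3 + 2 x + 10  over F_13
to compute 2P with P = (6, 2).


Doubling: s = (3 x1^2 + a) / (2 y1)
s = (3*6^2 + 2) / (2*2) mod 13 = 8
x3 = s^2 - 2 x1 mod 13 = 8^2 - 2*6 = 0
y3 = s (x1 - x3) - y1 mod 13 = 8 * (6 - 0) - 2 = 7

2P = (0, 7)


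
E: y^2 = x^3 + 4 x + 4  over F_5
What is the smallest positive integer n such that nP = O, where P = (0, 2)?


Compute successive multiples of P until we hit O:
  1P = (0, 2)
  2P = (1, 2)
  3P = (4, 3)
  4P = (2, 0)
  5P = (4, 2)
  6P = (1, 3)
  7P = (0, 3)
  8P = O

ord(P) = 8


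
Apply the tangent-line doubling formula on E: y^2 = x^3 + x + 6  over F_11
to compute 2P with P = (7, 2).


Doubling: s = (3 x1^2 + a) / (2 y1)
s = (3*7^2 + 1) / (2*2) mod 11 = 4
x3 = s^2 - 2 x1 mod 11 = 4^2 - 2*7 = 2
y3 = s (x1 - x3) - y1 mod 11 = 4 * (7 - 2) - 2 = 7

2P = (2, 7)


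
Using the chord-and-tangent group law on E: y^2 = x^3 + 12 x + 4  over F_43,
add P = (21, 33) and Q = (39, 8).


P != Q, so use the chord formula.
s = (y2 - y1) / (x2 - x1) = (18) / (18) mod 43 = 1
x3 = s^2 - x1 - x2 mod 43 = 1^2 - 21 - 39 = 27
y3 = s (x1 - x3) - y1 mod 43 = 1 * (21 - 27) - 33 = 4

P + Q = (27, 4)


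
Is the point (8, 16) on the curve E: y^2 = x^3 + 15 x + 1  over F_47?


Check whether y^2 = x^3 + 15 x + 1 (mod 47) for (x, y) = (8, 16).
LHS: y^2 = 16^2 mod 47 = 21
RHS: x^3 + 15 x + 1 = 8^3 + 15*8 + 1 mod 47 = 22
LHS != RHS

No, not on the curve


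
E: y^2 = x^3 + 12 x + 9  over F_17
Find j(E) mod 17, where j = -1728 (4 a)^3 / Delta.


Delta = -16(4 a^3 + 27 b^2) mod 17 = 4
-1728 * (4 a)^3 = -1728 * (4*12)^3 mod 17 = 8
j = 8 * 4^(-1) mod 17 = 2

j = 2 (mod 17)


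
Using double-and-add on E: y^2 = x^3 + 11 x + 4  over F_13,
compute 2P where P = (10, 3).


k = 2 = 10_2 (binary, LSB first: 01)
Double-and-add from P = (10, 3):
  bit 0 = 0: acc unchanged = O
  bit 1 = 1: acc = O + (10, 10) = (10, 10)

2P = (10, 10)


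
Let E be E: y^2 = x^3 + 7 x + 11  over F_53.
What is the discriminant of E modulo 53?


4 a^3 + 27 b^2 = 4*7^3 + 27*11^2 = 1372 + 3267 = 4639
Delta = -16 * (4639) = -74224
Delta mod 53 = 29

Delta = 29 (mod 53)


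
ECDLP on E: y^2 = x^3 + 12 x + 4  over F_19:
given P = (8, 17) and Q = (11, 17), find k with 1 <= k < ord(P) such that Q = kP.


Enumerate multiples of P until we hit Q = (11, 17):
  1P = (8, 17)
  2P = (1, 6)
  3P = (2, 6)
  4P = (15, 5)
  5P = (16, 13)
  6P = (0, 17)
  7P = (11, 2)
  8P = (6, 11)
  9P = (14, 3)
  10P = (13, 1)
  11P = (9, 9)
  12P = (9, 10)
  13P = (13, 18)
  14P = (14, 16)
  15P = (6, 8)
  16P = (11, 17)
Match found at i = 16.

k = 16


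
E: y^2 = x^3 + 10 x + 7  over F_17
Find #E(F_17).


For each x in F_17, count y with y^2 = x^3 + 10 x + 7 mod 17:
  x = 1: RHS = 1, y in [1, 16]  -> 2 point(s)
  x = 2: RHS = 1, y in [1, 16]  -> 2 point(s)
  x = 3: RHS = 13, y in [8, 9]  -> 2 point(s)
  x = 4: RHS = 9, y in [3, 14]  -> 2 point(s)
  x = 8: RHS = 4, y in [2, 15]  -> 2 point(s)
  x = 10: RHS = 2, y in [6, 11]  -> 2 point(s)
  x = 12: RHS = 2, y in [6, 11]  -> 2 point(s)
  x = 14: RHS = 1, y in [1, 16]  -> 2 point(s)
  x = 15: RHS = 13, y in [8, 9]  -> 2 point(s)
  x = 16: RHS = 13, y in [8, 9]  -> 2 point(s)
Affine points: 20. Add the point at infinity: total = 21.

#E(F_17) = 21


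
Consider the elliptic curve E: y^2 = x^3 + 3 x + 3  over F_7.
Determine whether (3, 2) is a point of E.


Check whether y^2 = x^3 + 3 x + 3 (mod 7) for (x, y) = (3, 2).
LHS: y^2 = 2^2 mod 7 = 4
RHS: x^3 + 3 x + 3 = 3^3 + 3*3 + 3 mod 7 = 4
LHS = RHS

Yes, on the curve


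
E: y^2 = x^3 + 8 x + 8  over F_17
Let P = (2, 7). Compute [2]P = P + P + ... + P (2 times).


k = 2 = 10_2 (binary, LSB first: 01)
Double-and-add from P = (2, 7):
  bit 0 = 0: acc unchanged = O
  bit 1 = 1: acc = O + (14, 5) = (14, 5)

2P = (14, 5)


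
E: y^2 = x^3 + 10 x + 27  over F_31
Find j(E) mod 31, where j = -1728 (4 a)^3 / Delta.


Delta = -16(4 a^3 + 27 b^2) mod 31 = 16
-1728 * (4 a)^3 = -1728 * (4*10)^3 mod 31 = 4
j = 4 * 16^(-1) mod 31 = 8

j = 8 (mod 31)


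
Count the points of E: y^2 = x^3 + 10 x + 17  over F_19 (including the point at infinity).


For each x in F_19, count y with y^2 = x^3 + 10 x + 17 mod 19:
  x = 0: RHS = 17, y in [6, 13]  -> 2 point(s)
  x = 1: RHS = 9, y in [3, 16]  -> 2 point(s)
  x = 2: RHS = 7, y in [8, 11]  -> 2 point(s)
  x = 3: RHS = 17, y in [6, 13]  -> 2 point(s)
  x = 4: RHS = 7, y in [8, 11]  -> 2 point(s)
  x = 8: RHS = 1, y in [1, 18]  -> 2 point(s)
  x = 9: RHS = 0, y in [0]  -> 1 point(s)
  x = 13: RHS = 7, y in [8, 11]  -> 2 point(s)
  x = 16: RHS = 17, y in [6, 13]  -> 2 point(s)
  x = 18: RHS = 6, y in [5, 14]  -> 2 point(s)
Affine points: 19. Add the point at infinity: total = 20.

#E(F_19) = 20


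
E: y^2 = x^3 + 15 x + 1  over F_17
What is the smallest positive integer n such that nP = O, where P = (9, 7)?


Compute successive multiples of P until we hit O:
  1P = (9, 7)
  2P = (0, 1)
  3P = (16, 11)
  4P = (1, 0)
  5P = (16, 6)
  6P = (0, 16)
  7P = (9, 10)
  8P = O

ord(P) = 8


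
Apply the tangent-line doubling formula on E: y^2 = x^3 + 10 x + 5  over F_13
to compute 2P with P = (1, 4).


Doubling: s = (3 x1^2 + a) / (2 y1)
s = (3*1^2 + 10) / (2*4) mod 13 = 0
x3 = s^2 - 2 x1 mod 13 = 0^2 - 2*1 = 11
y3 = s (x1 - x3) - y1 mod 13 = 0 * (1 - 11) - 4 = 9

2P = (11, 9)


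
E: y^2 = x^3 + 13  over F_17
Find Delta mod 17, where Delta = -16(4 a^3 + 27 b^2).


4 a^3 + 27 b^2 = 4*0^3 + 27*13^2 = 0 + 4563 = 4563
Delta = -16 * (4563) = -73008
Delta mod 17 = 7

Delta = 7 (mod 17)


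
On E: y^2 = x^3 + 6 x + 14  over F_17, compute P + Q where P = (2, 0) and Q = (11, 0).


P != Q, so use the chord formula.
s = (y2 - y1) / (x2 - x1) = (0) / (9) mod 17 = 0
x3 = s^2 - x1 - x2 mod 17 = 0^2 - 2 - 11 = 4
y3 = s (x1 - x3) - y1 mod 17 = 0 * (2 - 4) - 0 = 0

P + Q = (4, 0)


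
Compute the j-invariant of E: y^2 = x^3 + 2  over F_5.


Delta = -16(4 a^3 + 27 b^2) mod 5 = 2
-1728 * (4 a)^3 = -1728 * (4*0)^3 mod 5 = 0
j = 0 * 2^(-1) mod 5 = 0

j = 0 (mod 5)


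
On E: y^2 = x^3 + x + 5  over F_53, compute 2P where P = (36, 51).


Doubling: s = (3 x1^2 + a) / (2 y1)
s = (3*36^2 + 1) / (2*51) mod 53 = 48
x3 = s^2 - 2 x1 mod 53 = 48^2 - 2*36 = 6
y3 = s (x1 - x3) - y1 mod 53 = 48 * (36 - 6) - 51 = 11

2P = (6, 11)


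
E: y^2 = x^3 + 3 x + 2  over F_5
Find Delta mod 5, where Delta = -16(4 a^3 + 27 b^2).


4 a^3 + 27 b^2 = 4*3^3 + 27*2^2 = 108 + 108 = 216
Delta = -16 * (216) = -3456
Delta mod 5 = 4

Delta = 4 (mod 5)


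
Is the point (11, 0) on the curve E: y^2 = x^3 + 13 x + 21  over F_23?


Check whether y^2 = x^3 + 13 x + 21 (mod 23) for (x, y) = (11, 0).
LHS: y^2 = 0^2 mod 23 = 0
RHS: x^3 + 13 x + 21 = 11^3 + 13*11 + 21 mod 23 = 0
LHS = RHS

Yes, on the curve


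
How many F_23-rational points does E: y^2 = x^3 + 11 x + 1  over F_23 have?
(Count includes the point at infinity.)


For each x in F_23, count y with y^2 = x^3 + 11 x + 1 mod 23:
  x = 0: RHS = 1, y in [1, 22]  -> 2 point(s)
  x = 1: RHS = 13, y in [6, 17]  -> 2 point(s)
  x = 2: RHS = 8, y in [10, 13]  -> 2 point(s)
  x = 8: RHS = 3, y in [7, 16]  -> 2 point(s)
  x = 9: RHS = 1, y in [1, 22]  -> 2 point(s)
  x = 11: RHS = 4, y in [2, 21]  -> 2 point(s)
  x = 13: RHS = 18, y in [8, 15]  -> 2 point(s)
  x = 14: RHS = 1, y in [1, 22]  -> 2 point(s)
  x = 16: RHS = 18, y in [8, 15]  -> 2 point(s)
  x = 17: RHS = 18, y in [8, 15]  -> 2 point(s)
  x = 19: RHS = 8, y in [10, 13]  -> 2 point(s)
  x = 22: RHS = 12, y in [9, 14]  -> 2 point(s)
Affine points: 24. Add the point at infinity: total = 25.

#E(F_23) = 25


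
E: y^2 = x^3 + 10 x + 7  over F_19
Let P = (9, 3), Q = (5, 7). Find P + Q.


P != Q, so use the chord formula.
s = (y2 - y1) / (x2 - x1) = (4) / (15) mod 19 = 18
x3 = s^2 - x1 - x2 mod 19 = 18^2 - 9 - 5 = 6
y3 = s (x1 - x3) - y1 mod 19 = 18 * (9 - 6) - 3 = 13

P + Q = (6, 13)


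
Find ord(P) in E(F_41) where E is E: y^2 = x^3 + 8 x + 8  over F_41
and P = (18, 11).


Compute successive multiples of P until we hit O:
  1P = (18, 11)
  2P = (3, 31)
  3P = (40, 32)
  4P = (15, 31)
  5P = (16, 3)
  6P = (23, 10)
  7P = (23, 31)
  8P = (16, 38)
  ... (continuing to 13P)
  13P = O

ord(P) = 13


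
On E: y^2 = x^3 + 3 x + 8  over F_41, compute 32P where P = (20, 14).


k = 32 = 100000_2 (binary, LSB first: 000001)
Double-and-add from P = (20, 14):
  bit 0 = 0: acc unchanged = O
  bit 1 = 0: acc unchanged = O
  bit 2 = 0: acc unchanged = O
  bit 3 = 0: acc unchanged = O
  bit 4 = 0: acc unchanged = O
  bit 5 = 1: acc = O + (27, 25) = (27, 25)

32P = (27, 25)


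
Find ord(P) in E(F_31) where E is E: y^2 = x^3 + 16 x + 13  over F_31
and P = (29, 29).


Compute successive multiples of P until we hit O:
  1P = (29, 29)
  2P = (22, 15)
  3P = (15, 30)
  4P = (15, 1)
  5P = (22, 16)
  6P = (29, 2)
  7P = O

ord(P) = 7


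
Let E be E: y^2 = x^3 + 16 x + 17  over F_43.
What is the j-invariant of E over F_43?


Delta = -16(4 a^3 + 27 b^2) mod 43 = 8
-1728 * (4 a)^3 = -1728 * (4*16)^3 mod 43 = 1
j = 1 * 8^(-1) mod 43 = 27

j = 27 (mod 43)


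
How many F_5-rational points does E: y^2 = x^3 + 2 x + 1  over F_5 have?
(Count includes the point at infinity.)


For each x in F_5, count y with y^2 = x^3 + 2 x + 1 mod 5:
  x = 0: RHS = 1, y in [1, 4]  -> 2 point(s)
  x = 1: RHS = 4, y in [2, 3]  -> 2 point(s)
  x = 3: RHS = 4, y in [2, 3]  -> 2 point(s)
Affine points: 6. Add the point at infinity: total = 7.

#E(F_5) = 7


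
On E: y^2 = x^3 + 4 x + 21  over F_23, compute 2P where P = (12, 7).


Doubling: s = (3 x1^2 + a) / (2 y1)
s = (3*12^2 + 4) / (2*7) mod 23 = 18
x3 = s^2 - 2 x1 mod 23 = 18^2 - 2*12 = 1
y3 = s (x1 - x3) - y1 mod 23 = 18 * (12 - 1) - 7 = 7

2P = (1, 7)


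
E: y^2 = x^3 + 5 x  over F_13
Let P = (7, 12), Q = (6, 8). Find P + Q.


P != Q, so use the chord formula.
s = (y2 - y1) / (x2 - x1) = (9) / (12) mod 13 = 4
x3 = s^2 - x1 - x2 mod 13 = 4^2 - 7 - 6 = 3
y3 = s (x1 - x3) - y1 mod 13 = 4 * (7 - 3) - 12 = 4

P + Q = (3, 4)


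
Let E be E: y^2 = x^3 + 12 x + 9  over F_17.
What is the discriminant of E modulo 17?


4 a^3 + 27 b^2 = 4*12^3 + 27*9^2 = 6912 + 2187 = 9099
Delta = -16 * (9099) = -145584
Delta mod 17 = 4

Delta = 4 (mod 17)


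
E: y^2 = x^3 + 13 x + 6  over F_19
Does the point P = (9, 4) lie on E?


Check whether y^2 = x^3 + 13 x + 6 (mod 19) for (x, y) = (9, 4).
LHS: y^2 = 4^2 mod 19 = 16
RHS: x^3 + 13 x + 6 = 9^3 + 13*9 + 6 mod 19 = 16
LHS = RHS

Yes, on the curve


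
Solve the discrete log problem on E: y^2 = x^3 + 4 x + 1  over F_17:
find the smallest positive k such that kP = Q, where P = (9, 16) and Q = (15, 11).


Enumerate multiples of P until we hit Q = (15, 11):
  1P = (9, 16)
  2P = (15, 11)
Match found at i = 2.

k = 2


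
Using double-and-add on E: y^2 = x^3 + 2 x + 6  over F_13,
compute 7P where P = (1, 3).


k = 7 = 111_2 (binary, LSB first: 111)
Double-and-add from P = (1, 3):
  bit 0 = 1: acc = O + (1, 3) = (1, 3)
  bit 1 = 1: acc = (1, 3) + (7, 5) = (8, 12)
  bit 2 = 1: acc = (8, 12) + (3, 0) = (1, 10)

7P = (1, 10)


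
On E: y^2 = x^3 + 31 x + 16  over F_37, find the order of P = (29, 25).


Compute successive multiples of P until we hit O:
  1P = (29, 25)
  2P = (9, 5)
  3P = (0, 4)
  4P = (12, 9)
  5P = (7, 24)
  6P = (26, 34)
  7P = (28, 9)
  8P = (14, 30)
  ... (continuing to 46P)
  46P = O

ord(P) = 46


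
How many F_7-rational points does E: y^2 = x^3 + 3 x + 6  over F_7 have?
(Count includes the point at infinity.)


For each x in F_7, count y with y^2 = x^3 + 3 x + 6 mod 7:
  x = 3: RHS = 0, y in [0]  -> 1 point(s)
  x = 6: RHS = 2, y in [3, 4]  -> 2 point(s)
Affine points: 3. Add the point at infinity: total = 4.

#E(F_7) = 4


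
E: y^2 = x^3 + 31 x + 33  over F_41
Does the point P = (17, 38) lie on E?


Check whether y^2 = x^3 + 31 x + 33 (mod 41) for (x, y) = (17, 38).
LHS: y^2 = 38^2 mod 41 = 9
RHS: x^3 + 31 x + 33 = 17^3 + 31*17 + 33 mod 41 = 20
LHS != RHS

No, not on the curve


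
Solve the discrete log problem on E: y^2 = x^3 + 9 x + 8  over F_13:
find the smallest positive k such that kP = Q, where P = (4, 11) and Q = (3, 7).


Enumerate multiples of P until we hit Q = (3, 7):
  1P = (4, 11)
  2P = (9, 5)
  3P = (3, 6)
  4P = (5, 10)
  5P = (5, 3)
  6P = (3, 7)
Match found at i = 6.

k = 6


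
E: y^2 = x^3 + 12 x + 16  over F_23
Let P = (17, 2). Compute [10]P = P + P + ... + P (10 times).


k = 10 = 1010_2 (binary, LSB first: 0101)
Double-and-add from P = (17, 2):
  bit 0 = 0: acc unchanged = O
  bit 1 = 1: acc = O + (15, 12) = (15, 12)
  bit 2 = 0: acc unchanged = (15, 12)
  bit 3 = 1: acc = (15, 12) + (22, 7) = (2, 5)

10P = (2, 5)


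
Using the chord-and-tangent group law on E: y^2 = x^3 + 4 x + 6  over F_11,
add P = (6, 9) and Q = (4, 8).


P != Q, so use the chord formula.
s = (y2 - y1) / (x2 - x1) = (10) / (9) mod 11 = 6
x3 = s^2 - x1 - x2 mod 11 = 6^2 - 6 - 4 = 4
y3 = s (x1 - x3) - y1 mod 11 = 6 * (6 - 4) - 9 = 3

P + Q = (4, 3)


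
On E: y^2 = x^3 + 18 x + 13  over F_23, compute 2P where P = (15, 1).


Doubling: s = (3 x1^2 + a) / (2 y1)
s = (3*15^2 + 18) / (2*1) mod 23 = 13
x3 = s^2 - 2 x1 mod 23 = 13^2 - 2*15 = 1
y3 = s (x1 - x3) - y1 mod 23 = 13 * (15 - 1) - 1 = 20

2P = (1, 20)


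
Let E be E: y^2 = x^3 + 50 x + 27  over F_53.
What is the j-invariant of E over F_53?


Delta = -16(4 a^3 + 27 b^2) mod 53 = 30
-1728 * (4 a)^3 = -1728 * (4*50)^3 mod 53 = 17
j = 17 * 30^(-1) mod 53 = 20

j = 20 (mod 53)


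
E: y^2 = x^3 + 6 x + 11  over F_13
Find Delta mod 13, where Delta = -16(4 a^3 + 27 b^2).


4 a^3 + 27 b^2 = 4*6^3 + 27*11^2 = 864 + 3267 = 4131
Delta = -16 * (4131) = -66096
Delta mod 13 = 9

Delta = 9 (mod 13)


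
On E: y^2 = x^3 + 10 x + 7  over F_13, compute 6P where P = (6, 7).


k = 6 = 110_2 (binary, LSB first: 011)
Double-and-add from P = (6, 7):
  bit 0 = 0: acc unchanged = O
  bit 1 = 1: acc = O + (2, 10) = (2, 10)
  bit 2 = 1: acc = (2, 10) + (8, 12) = (6, 6)

6P = (6, 6)


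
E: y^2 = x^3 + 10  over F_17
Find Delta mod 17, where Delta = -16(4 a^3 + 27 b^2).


4 a^3 + 27 b^2 = 4*0^3 + 27*10^2 = 0 + 2700 = 2700
Delta = -16 * (2700) = -43200
Delta mod 17 = 14

Delta = 14 (mod 17)


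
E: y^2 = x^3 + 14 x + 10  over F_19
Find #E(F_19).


For each x in F_19, count y with y^2 = x^3 + 14 x + 10 mod 19:
  x = 1: RHS = 6, y in [5, 14]  -> 2 point(s)
  x = 4: RHS = 16, y in [4, 15]  -> 2 point(s)
  x = 6: RHS = 6, y in [5, 14]  -> 2 point(s)
  x = 8: RHS = 7, y in [8, 11]  -> 2 point(s)
  x = 12: RHS = 6, y in [5, 14]  -> 2 point(s)
  x = 14: RHS = 5, y in [9, 10]  -> 2 point(s)
  x = 15: RHS = 4, y in [2, 17]  -> 2 point(s)
  x = 16: RHS = 17, y in [6, 13]  -> 2 point(s)
Affine points: 16. Add the point at infinity: total = 17.

#E(F_19) = 17


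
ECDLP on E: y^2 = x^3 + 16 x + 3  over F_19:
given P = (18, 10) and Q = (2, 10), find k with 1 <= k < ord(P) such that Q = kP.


Enumerate multiples of P until we hit Q = (2, 10):
  1P = (18, 10)
  2P = (2, 9)
  3P = (16, 2)
  4P = (1, 1)
  5P = (6, 12)
  6P = (4, 13)
  7P = (8, 15)
  8P = (17, 18)
  9P = (10, 2)
  10P = (11, 16)
  11P = (14, 11)
  12P = (12, 17)
  13P = (12, 2)
  14P = (14, 8)
  15P = (11, 3)
  16P = (10, 17)
  17P = (17, 1)
  18P = (8, 4)
  19P = (4, 6)
  20P = (6, 7)
  21P = (1, 18)
  22P = (16, 17)
  23P = (2, 10)
Match found at i = 23.

k = 23


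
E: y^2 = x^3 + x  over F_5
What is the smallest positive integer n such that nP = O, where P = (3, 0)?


Compute successive multiples of P until we hit O:
  1P = (3, 0)
  2P = O

ord(P) = 2


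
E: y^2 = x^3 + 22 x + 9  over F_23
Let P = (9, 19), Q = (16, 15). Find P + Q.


P != Q, so use the chord formula.
s = (y2 - y1) / (x2 - x1) = (19) / (7) mod 23 = 6
x3 = s^2 - x1 - x2 mod 23 = 6^2 - 9 - 16 = 11
y3 = s (x1 - x3) - y1 mod 23 = 6 * (9 - 11) - 19 = 15

P + Q = (11, 15)


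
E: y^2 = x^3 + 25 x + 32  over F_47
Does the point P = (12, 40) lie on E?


Check whether y^2 = x^3 + 25 x + 32 (mod 47) for (x, y) = (12, 40).
LHS: y^2 = 40^2 mod 47 = 2
RHS: x^3 + 25 x + 32 = 12^3 + 25*12 + 32 mod 47 = 39
LHS != RHS

No, not on the curve


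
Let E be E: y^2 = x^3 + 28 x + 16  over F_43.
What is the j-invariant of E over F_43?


Delta = -16(4 a^3 + 27 b^2) mod 43 = 15
-1728 * (4 a)^3 = -1728 * (4*28)^3 mod 43 = 2
j = 2 * 15^(-1) mod 43 = 3

j = 3 (mod 43)


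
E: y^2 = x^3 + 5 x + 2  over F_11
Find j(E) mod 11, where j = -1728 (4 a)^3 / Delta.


Delta = -16(4 a^3 + 27 b^2) mod 11 = 7
-1728 * (4 a)^3 = -1728 * (4*5)^3 mod 11 = 8
j = 8 * 7^(-1) mod 11 = 9

j = 9 (mod 11)


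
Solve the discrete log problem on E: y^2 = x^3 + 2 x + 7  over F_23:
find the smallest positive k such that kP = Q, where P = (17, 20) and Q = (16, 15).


Enumerate multiples of P until we hit Q = (16, 15):
  1P = (17, 20)
  2P = (21, 15)
  3P = (11, 7)
  4P = (8, 11)
  5P = (22, 21)
  6P = (19, 21)
  7P = (16, 15)
Match found at i = 7.

k = 7


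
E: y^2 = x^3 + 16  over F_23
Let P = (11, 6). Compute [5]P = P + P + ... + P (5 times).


k = 5 = 101_2 (binary, LSB first: 101)
Double-and-add from P = (11, 6):
  bit 0 = 1: acc = O + (11, 6) = (11, 6)
  bit 1 = 0: acc unchanged = (11, 6)
  bit 2 = 1: acc = (11, 6) + (18, 11) = (10, 21)

5P = (10, 21)


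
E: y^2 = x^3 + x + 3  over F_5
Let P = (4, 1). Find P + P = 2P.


Doubling: s = (3 x1^2 + a) / (2 y1)
s = (3*4^2 + 1) / (2*1) mod 5 = 2
x3 = s^2 - 2 x1 mod 5 = 2^2 - 2*4 = 1
y3 = s (x1 - x3) - y1 mod 5 = 2 * (4 - 1) - 1 = 0

2P = (1, 0)


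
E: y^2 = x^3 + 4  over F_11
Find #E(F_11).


For each x in F_11, count y with y^2 = x^3 + 0 x + 4 mod 11:
  x = 0: RHS = 4, y in [2, 9]  -> 2 point(s)
  x = 1: RHS = 5, y in [4, 7]  -> 2 point(s)
  x = 2: RHS = 1, y in [1, 10]  -> 2 point(s)
  x = 3: RHS = 9, y in [3, 8]  -> 2 point(s)
  x = 6: RHS = 0, y in [0]  -> 1 point(s)
  x = 10: RHS = 3, y in [5, 6]  -> 2 point(s)
Affine points: 11. Add the point at infinity: total = 12.

#E(F_11) = 12


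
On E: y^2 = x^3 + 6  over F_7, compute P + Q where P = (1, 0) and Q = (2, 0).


P != Q, so use the chord formula.
s = (y2 - y1) / (x2 - x1) = (0) / (1) mod 7 = 0
x3 = s^2 - x1 - x2 mod 7 = 0^2 - 1 - 2 = 4
y3 = s (x1 - x3) - y1 mod 7 = 0 * (1 - 4) - 0 = 0

P + Q = (4, 0)


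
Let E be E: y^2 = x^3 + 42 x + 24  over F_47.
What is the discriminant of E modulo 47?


4 a^3 + 27 b^2 = 4*42^3 + 27*24^2 = 296352 + 15552 = 311904
Delta = -16 * (311904) = -4990464
Delta mod 47 = 43

Delta = 43 (mod 47)


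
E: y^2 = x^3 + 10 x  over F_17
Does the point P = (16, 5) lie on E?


Check whether y^2 = x^3 + 10 x + 0 (mod 17) for (x, y) = (16, 5).
LHS: y^2 = 5^2 mod 17 = 8
RHS: x^3 + 10 x + 0 = 16^3 + 10*16 + 0 mod 17 = 6
LHS != RHS

No, not on the curve


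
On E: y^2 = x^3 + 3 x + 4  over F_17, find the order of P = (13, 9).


Compute successive multiples of P until we hit O:
  1P = (13, 9)
  2P = (8, 8)
  3P = (11, 5)
  4P = (14, 6)
  5P = (16, 0)
  6P = (14, 11)
  7P = (11, 12)
  8P = (8, 9)
  ... (continuing to 10P)
  10P = O

ord(P) = 10


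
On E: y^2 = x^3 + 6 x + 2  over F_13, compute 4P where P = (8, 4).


k = 4 = 100_2 (binary, LSB first: 001)
Double-and-add from P = (8, 4):
  bit 0 = 0: acc unchanged = O
  bit 1 = 0: acc unchanged = O
  bit 2 = 1: acc = O + (10, 10) = (10, 10)

4P = (10, 10)


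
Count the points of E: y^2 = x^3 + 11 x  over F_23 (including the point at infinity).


For each x in F_23, count y with y^2 = x^3 + 11 x + 0 mod 23:
  x = 0: RHS = 0, y in [0]  -> 1 point(s)
  x = 1: RHS = 12, y in [9, 14]  -> 2 point(s)
  x = 4: RHS = 16, y in [4, 19]  -> 2 point(s)
  x = 6: RHS = 6, y in [11, 12]  -> 2 point(s)
  x = 7: RHS = 6, y in [11, 12]  -> 2 point(s)
  x = 8: RHS = 2, y in [5, 18]  -> 2 point(s)
  x = 9: RHS = 0, y in [0]  -> 1 point(s)
  x = 10: RHS = 6, y in [11, 12]  -> 2 point(s)
  x = 11: RHS = 3, y in [7, 16]  -> 2 point(s)
  x = 14: RHS = 0, y in [0]  -> 1 point(s)
  x = 18: RHS = 4, y in [2, 21]  -> 2 point(s)
  x = 20: RHS = 9, y in [3, 20]  -> 2 point(s)
  x = 21: RHS = 16, y in [4, 19]  -> 2 point(s)
Affine points: 23. Add the point at infinity: total = 24.

#E(F_23) = 24


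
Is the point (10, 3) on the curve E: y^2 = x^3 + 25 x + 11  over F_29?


Check whether y^2 = x^3 + 25 x + 11 (mod 29) for (x, y) = (10, 3).
LHS: y^2 = 3^2 mod 29 = 9
RHS: x^3 + 25 x + 11 = 10^3 + 25*10 + 11 mod 29 = 14
LHS != RHS

No, not on the curve


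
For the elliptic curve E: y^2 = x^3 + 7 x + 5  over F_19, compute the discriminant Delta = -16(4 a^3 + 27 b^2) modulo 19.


4 a^3 + 27 b^2 = 4*7^3 + 27*5^2 = 1372 + 675 = 2047
Delta = -16 * (2047) = -32752
Delta mod 19 = 4

Delta = 4 (mod 19)


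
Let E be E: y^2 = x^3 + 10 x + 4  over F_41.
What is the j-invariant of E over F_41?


Delta = -16(4 a^3 + 27 b^2) mod 41 = 18
-1728 * (4 a)^3 = -1728 * (4*10)^3 mod 41 = 6
j = 6 * 18^(-1) mod 41 = 14

j = 14 (mod 41)


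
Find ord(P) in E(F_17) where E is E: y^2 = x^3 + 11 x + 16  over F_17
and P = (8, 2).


Compute successive multiples of P until we hit O:
  1P = (8, 2)
  2P = (0, 13)
  3P = (0, 4)
  4P = (8, 15)
  5P = O

ord(P) = 5


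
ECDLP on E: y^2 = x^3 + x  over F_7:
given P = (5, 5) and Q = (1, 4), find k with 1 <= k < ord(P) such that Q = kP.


Enumerate multiples of P until we hit Q = (1, 4):
  1P = (5, 5)
  2P = (1, 3)
  3P = (3, 3)
  4P = (0, 0)
  5P = (3, 4)
  6P = (1, 4)
Match found at i = 6.

k = 6


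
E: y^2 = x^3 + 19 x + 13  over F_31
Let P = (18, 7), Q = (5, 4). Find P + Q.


P != Q, so use the chord formula.
s = (y2 - y1) / (x2 - x1) = (28) / (18) mod 31 = 5
x3 = s^2 - x1 - x2 mod 31 = 5^2 - 18 - 5 = 2
y3 = s (x1 - x3) - y1 mod 31 = 5 * (18 - 2) - 7 = 11

P + Q = (2, 11)


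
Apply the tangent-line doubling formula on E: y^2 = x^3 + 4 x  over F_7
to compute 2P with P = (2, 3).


Doubling: s = (3 x1^2 + a) / (2 y1)
s = (3*2^2 + 4) / (2*3) mod 7 = 5
x3 = s^2 - 2 x1 mod 7 = 5^2 - 2*2 = 0
y3 = s (x1 - x3) - y1 mod 7 = 5 * (2 - 0) - 3 = 0

2P = (0, 0)


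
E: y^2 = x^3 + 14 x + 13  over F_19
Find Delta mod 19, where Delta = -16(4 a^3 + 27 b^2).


4 a^3 + 27 b^2 = 4*14^3 + 27*13^2 = 10976 + 4563 = 15539
Delta = -16 * (15539) = -248624
Delta mod 19 = 10

Delta = 10 (mod 19)


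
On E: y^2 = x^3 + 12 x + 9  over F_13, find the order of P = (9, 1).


Compute successive multiples of P until we hit O:
  1P = (9, 1)
  2P = (11, 4)
  3P = (5, 5)
  4P = (0, 3)
  5P = (1, 3)
  6P = (12, 3)
  7P = (4, 11)
  8P = (4, 2)
  ... (continuing to 15P)
  15P = O

ord(P) = 15


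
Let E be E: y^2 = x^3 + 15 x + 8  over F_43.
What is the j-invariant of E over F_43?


Delta = -16(4 a^3 + 27 b^2) mod 43 = 33
-1728 * (4 a)^3 = -1728 * (4*15)^3 mod 43 = 41
j = 41 * 33^(-1) mod 43 = 26

j = 26 (mod 43)


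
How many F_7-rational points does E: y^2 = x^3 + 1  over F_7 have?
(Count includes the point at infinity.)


For each x in F_7, count y with y^2 = x^3 + 0 x + 1 mod 7:
  x = 0: RHS = 1, y in [1, 6]  -> 2 point(s)
  x = 1: RHS = 2, y in [3, 4]  -> 2 point(s)
  x = 2: RHS = 2, y in [3, 4]  -> 2 point(s)
  x = 3: RHS = 0, y in [0]  -> 1 point(s)
  x = 4: RHS = 2, y in [3, 4]  -> 2 point(s)
  x = 5: RHS = 0, y in [0]  -> 1 point(s)
  x = 6: RHS = 0, y in [0]  -> 1 point(s)
Affine points: 11. Add the point at infinity: total = 12.

#E(F_7) = 12


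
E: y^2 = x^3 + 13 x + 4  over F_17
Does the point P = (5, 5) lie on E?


Check whether y^2 = x^3 + 13 x + 4 (mod 17) for (x, y) = (5, 5).
LHS: y^2 = 5^2 mod 17 = 8
RHS: x^3 + 13 x + 4 = 5^3 + 13*5 + 4 mod 17 = 7
LHS != RHS

No, not on the curve


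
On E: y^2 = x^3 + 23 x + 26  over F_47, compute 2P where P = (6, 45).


Doubling: s = (3 x1^2 + a) / (2 y1)
s = (3*6^2 + 23) / (2*45) mod 47 = 26
x3 = s^2 - 2 x1 mod 47 = 26^2 - 2*6 = 6
y3 = s (x1 - x3) - y1 mod 47 = 26 * (6 - 6) - 45 = 2

2P = (6, 2)


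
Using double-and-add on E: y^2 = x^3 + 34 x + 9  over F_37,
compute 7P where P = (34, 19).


k = 7 = 111_2 (binary, LSB first: 111)
Double-and-add from P = (34, 19):
  bit 0 = 1: acc = O + (34, 19) = (34, 19)
  bit 1 = 1: acc = (34, 19) + (27, 1) = (3, 29)
  bit 2 = 1: acc = (3, 29) + (11, 7) = (19, 15)

7P = (19, 15)


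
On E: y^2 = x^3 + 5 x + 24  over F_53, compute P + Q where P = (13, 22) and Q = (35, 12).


P != Q, so use the chord formula.
s = (y2 - y1) / (x2 - x1) = (43) / (22) mod 53 = 14
x3 = s^2 - x1 - x2 mod 53 = 14^2 - 13 - 35 = 42
y3 = s (x1 - x3) - y1 mod 53 = 14 * (13 - 42) - 22 = 49

P + Q = (42, 49)


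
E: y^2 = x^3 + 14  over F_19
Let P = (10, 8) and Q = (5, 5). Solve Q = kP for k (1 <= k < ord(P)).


Enumerate multiples of P until we hit Q = (5, 5):
  1P = (10, 8)
  2P = (5, 5)
Match found at i = 2.

k = 2


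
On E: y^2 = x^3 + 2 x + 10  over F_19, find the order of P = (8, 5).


Compute successive multiples of P until we hit O:
  1P = (8, 5)
  2P = (10, 17)
  3P = (18, 11)
  4P = (4, 5)
  5P = (7, 14)
  6P = (9, 4)
  7P = (3, 9)
  8P = (17, 6)
  ... (continuing to 17P)
  17P = O

ord(P) = 17


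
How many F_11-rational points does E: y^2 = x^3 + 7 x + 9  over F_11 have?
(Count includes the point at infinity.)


For each x in F_11, count y with y^2 = x^3 + 7 x + 9 mod 11:
  x = 0: RHS = 9, y in [3, 8]  -> 2 point(s)
  x = 2: RHS = 9, y in [3, 8]  -> 2 point(s)
  x = 5: RHS = 4, y in [2, 9]  -> 2 point(s)
  x = 6: RHS = 3, y in [5, 6]  -> 2 point(s)
  x = 7: RHS = 5, y in [4, 7]  -> 2 point(s)
  x = 8: RHS = 5, y in [4, 7]  -> 2 point(s)
  x = 9: RHS = 9, y in [3, 8]  -> 2 point(s)
  x = 10: RHS = 1, y in [1, 10]  -> 2 point(s)
Affine points: 16. Add the point at infinity: total = 17.

#E(F_11) = 17


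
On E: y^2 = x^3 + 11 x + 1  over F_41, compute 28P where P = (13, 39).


k = 28 = 11100_2 (binary, LSB first: 00111)
Double-and-add from P = (13, 39):
  bit 0 = 0: acc unchanged = O
  bit 1 = 0: acc unchanged = O
  bit 2 = 1: acc = O + (28, 30) = (28, 30)
  bit 3 = 1: acc = (28, 30) + (3, 15) = (12, 37)
  bit 4 = 1: acc = (12, 37) + (10, 39) = (20, 12)

28P = (20, 12)


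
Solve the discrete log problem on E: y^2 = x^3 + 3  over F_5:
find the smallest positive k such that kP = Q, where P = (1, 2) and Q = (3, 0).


Enumerate multiples of P until we hit Q = (3, 0):
  1P = (1, 2)
  2P = (2, 1)
  3P = (3, 0)
Match found at i = 3.

k = 3


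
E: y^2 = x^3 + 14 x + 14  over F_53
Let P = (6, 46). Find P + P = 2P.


Doubling: s = (3 x1^2 + a) / (2 y1)
s = (3*6^2 + 14) / (2*46) mod 53 = 14
x3 = s^2 - 2 x1 mod 53 = 14^2 - 2*6 = 25
y3 = s (x1 - x3) - y1 mod 53 = 14 * (6 - 25) - 46 = 6

2P = (25, 6)


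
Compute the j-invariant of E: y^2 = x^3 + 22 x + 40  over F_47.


Delta = -16(4 a^3 + 27 b^2) mod 47 = 10
-1728 * (4 a)^3 = -1728 * (4*22)^3 mod 47 = 21
j = 21 * 10^(-1) mod 47 = 35

j = 35 (mod 47)


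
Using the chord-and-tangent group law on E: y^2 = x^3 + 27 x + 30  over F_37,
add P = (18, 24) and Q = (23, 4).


P != Q, so use the chord formula.
s = (y2 - y1) / (x2 - x1) = (17) / (5) mod 37 = 33
x3 = s^2 - x1 - x2 mod 37 = 33^2 - 18 - 23 = 12
y3 = s (x1 - x3) - y1 mod 37 = 33 * (18 - 12) - 24 = 26

P + Q = (12, 26)


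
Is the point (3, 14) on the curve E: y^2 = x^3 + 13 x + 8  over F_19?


Check whether y^2 = x^3 + 13 x + 8 (mod 19) for (x, y) = (3, 14).
LHS: y^2 = 14^2 mod 19 = 6
RHS: x^3 + 13 x + 8 = 3^3 + 13*3 + 8 mod 19 = 17
LHS != RHS

No, not on the curve


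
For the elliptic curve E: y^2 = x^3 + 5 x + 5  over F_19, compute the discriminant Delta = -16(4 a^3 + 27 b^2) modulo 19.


4 a^3 + 27 b^2 = 4*5^3 + 27*5^2 = 500 + 675 = 1175
Delta = -16 * (1175) = -18800
Delta mod 19 = 10

Delta = 10 (mod 19)


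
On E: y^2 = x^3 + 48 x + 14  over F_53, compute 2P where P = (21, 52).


Doubling: s = (3 x1^2 + a) / (2 y1)
s = (3*21^2 + 48) / (2*52) mod 53 = 30
x3 = s^2 - 2 x1 mod 53 = 30^2 - 2*21 = 10
y3 = s (x1 - x3) - y1 mod 53 = 30 * (21 - 10) - 52 = 13

2P = (10, 13)


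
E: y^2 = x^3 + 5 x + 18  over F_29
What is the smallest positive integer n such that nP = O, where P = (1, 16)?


Compute successive multiples of P until we hit O:
  1P = (1, 16)
  2P = (18, 16)
  3P = (10, 13)
  4P = (2, 23)
  5P = (17, 17)
  6P = (5, 20)
  7P = (24, 19)
  8P = (26, 11)
  ... (continuing to 22P)
  22P = O

ord(P) = 22


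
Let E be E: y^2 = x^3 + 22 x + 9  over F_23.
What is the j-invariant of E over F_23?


Delta = -16(4 a^3 + 27 b^2) mod 23 = 9
-1728 * (4 a)^3 = -1728 * (4*22)^3 mod 23 = 8
j = 8 * 9^(-1) mod 23 = 6

j = 6 (mod 23)


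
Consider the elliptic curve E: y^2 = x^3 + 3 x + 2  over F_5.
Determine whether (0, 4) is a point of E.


Check whether y^2 = x^3 + 3 x + 2 (mod 5) for (x, y) = (0, 4).
LHS: y^2 = 4^2 mod 5 = 1
RHS: x^3 + 3 x + 2 = 0^3 + 3*0 + 2 mod 5 = 2
LHS != RHS

No, not on the curve


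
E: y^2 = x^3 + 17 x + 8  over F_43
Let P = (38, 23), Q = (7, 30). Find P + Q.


P != Q, so use the chord formula.
s = (y2 - y1) / (x2 - x1) = (7) / (12) mod 43 = 40
x3 = s^2 - x1 - x2 mod 43 = 40^2 - 38 - 7 = 7
y3 = s (x1 - x3) - y1 mod 43 = 40 * (38 - 7) - 23 = 13

P + Q = (7, 13)


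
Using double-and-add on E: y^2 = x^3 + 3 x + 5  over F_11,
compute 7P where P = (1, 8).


k = 7 = 111_2 (binary, LSB first: 111)
Double-and-add from P = (1, 8):
  bit 0 = 1: acc = O + (1, 8) = (1, 8)
  bit 1 = 1: acc = (1, 8) + (10, 1) = (4, 9)
  bit 2 = 1: acc = (4, 9) + (0, 7) = (10, 10)

7P = (10, 10)


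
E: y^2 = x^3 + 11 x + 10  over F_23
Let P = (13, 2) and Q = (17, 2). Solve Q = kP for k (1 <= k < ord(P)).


Enumerate multiples of P until we hit Q = (17, 2):
  1P = (13, 2)
  2P = (6, 19)
  3P = (16, 2)
  4P = (17, 21)
  5P = (17, 2)
Match found at i = 5.

k = 5


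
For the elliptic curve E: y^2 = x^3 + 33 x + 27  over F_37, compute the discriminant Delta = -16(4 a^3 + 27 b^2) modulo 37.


4 a^3 + 27 b^2 = 4*33^3 + 27*27^2 = 143748 + 19683 = 163431
Delta = -16 * (163431) = -2614896
Delta mod 37 = 5

Delta = 5 (mod 37)


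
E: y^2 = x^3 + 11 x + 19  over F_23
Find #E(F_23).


For each x in F_23, count y with y^2 = x^3 + 11 x + 19 mod 23:
  x = 1: RHS = 8, y in [10, 13]  -> 2 point(s)
  x = 2: RHS = 3, y in [7, 16]  -> 2 point(s)
  x = 4: RHS = 12, y in [9, 14]  -> 2 point(s)
  x = 6: RHS = 2, y in [5, 18]  -> 2 point(s)
  x = 7: RHS = 2, y in [5, 18]  -> 2 point(s)
  x = 10: RHS = 2, y in [5, 18]  -> 2 point(s)
  x = 12: RHS = 16, y in [4, 19]  -> 2 point(s)
  x = 13: RHS = 13, y in [6, 17]  -> 2 point(s)
  x = 16: RHS = 13, y in [6, 17]  -> 2 point(s)
  x = 17: RHS = 13, y in [6, 17]  -> 2 point(s)
  x = 18: RHS = 0, y in [0]  -> 1 point(s)
  x = 19: RHS = 3, y in [7, 16]  -> 2 point(s)
  x = 21: RHS = 12, y in [9, 14]  -> 2 point(s)
Affine points: 25. Add the point at infinity: total = 26.

#E(F_23) = 26


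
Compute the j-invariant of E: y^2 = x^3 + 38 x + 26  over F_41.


Delta = -16(4 a^3 + 27 b^2) mod 41 = 17
-1728 * (4 a)^3 = -1728 * (4*38)^3 mod 41 = 36
j = 36 * 17^(-1) mod 41 = 19

j = 19 (mod 41)


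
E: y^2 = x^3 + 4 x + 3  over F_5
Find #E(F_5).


For each x in F_5, count y with y^2 = x^3 + 4 x + 3 mod 5:
  x = 2: RHS = 4, y in [2, 3]  -> 2 point(s)
Affine points: 2. Add the point at infinity: total = 3.

#E(F_5) = 3


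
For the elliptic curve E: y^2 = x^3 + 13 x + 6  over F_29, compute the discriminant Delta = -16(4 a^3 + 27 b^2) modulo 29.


4 a^3 + 27 b^2 = 4*13^3 + 27*6^2 = 8788 + 972 = 9760
Delta = -16 * (9760) = -156160
Delta mod 29 = 5

Delta = 5 (mod 29)


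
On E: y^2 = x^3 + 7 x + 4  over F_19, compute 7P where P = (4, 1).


k = 7 = 111_2 (binary, LSB first: 111)
Double-and-add from P = (4, 1):
  bit 0 = 1: acc = O + (4, 1) = (4, 1)
  bit 1 = 1: acc = (4, 1) + (12, 7) = (0, 2)
  bit 2 = 1: acc = (0, 2) + (2, 8) = (7, 15)

7P = (7, 15)


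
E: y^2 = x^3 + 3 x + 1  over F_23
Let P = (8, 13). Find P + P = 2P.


Doubling: s = (3 x1^2 + a) / (2 y1)
s = (3*8^2 + 3) / (2*13) mod 23 = 19
x3 = s^2 - 2 x1 mod 23 = 19^2 - 2*8 = 0
y3 = s (x1 - x3) - y1 mod 23 = 19 * (8 - 0) - 13 = 1

2P = (0, 1)


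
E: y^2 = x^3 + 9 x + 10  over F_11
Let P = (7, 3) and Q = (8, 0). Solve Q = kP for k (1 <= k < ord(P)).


Enumerate multiples of P until we hit Q = (8, 0):
  1P = (7, 3)
  2P = (2, 6)
  3P = (5, 9)
  4P = (8, 0)
Match found at i = 4.

k = 4


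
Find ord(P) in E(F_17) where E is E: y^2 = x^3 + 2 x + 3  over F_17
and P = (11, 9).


Compute successive multiples of P until we hit O:
  1P = (11, 9)
  2P = (8, 15)
  3P = (2, 7)
  4P = (3, 6)
  5P = (5, 6)
  6P = (14, 15)
  7P = (13, 4)
  8P = (12, 2)
  ... (continuing to 22P)
  22P = O

ord(P) = 22


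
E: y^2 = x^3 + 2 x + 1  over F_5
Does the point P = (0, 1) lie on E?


Check whether y^2 = x^3 + 2 x + 1 (mod 5) for (x, y) = (0, 1).
LHS: y^2 = 1^2 mod 5 = 1
RHS: x^3 + 2 x + 1 = 0^3 + 2*0 + 1 mod 5 = 1
LHS = RHS

Yes, on the curve


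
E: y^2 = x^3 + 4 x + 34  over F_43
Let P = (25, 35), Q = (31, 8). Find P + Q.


P != Q, so use the chord formula.
s = (y2 - y1) / (x2 - x1) = (16) / (6) mod 43 = 17
x3 = s^2 - x1 - x2 mod 43 = 17^2 - 25 - 31 = 18
y3 = s (x1 - x3) - y1 mod 43 = 17 * (25 - 18) - 35 = 41

P + Q = (18, 41)


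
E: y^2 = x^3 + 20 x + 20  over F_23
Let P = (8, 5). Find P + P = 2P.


Doubling: s = (3 x1^2 + a) / (2 y1)
s = (3*8^2 + 20) / (2*5) mod 23 = 12
x3 = s^2 - 2 x1 mod 23 = 12^2 - 2*8 = 13
y3 = s (x1 - x3) - y1 mod 23 = 12 * (8 - 13) - 5 = 4

2P = (13, 4)


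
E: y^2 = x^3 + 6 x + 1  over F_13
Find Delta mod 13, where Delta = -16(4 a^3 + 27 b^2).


4 a^3 + 27 b^2 = 4*6^3 + 27*1^2 = 864 + 27 = 891
Delta = -16 * (891) = -14256
Delta mod 13 = 5

Delta = 5 (mod 13)


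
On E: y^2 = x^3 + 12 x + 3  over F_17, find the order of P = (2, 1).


Compute successive multiples of P until we hit O:
  1P = (2, 1)
  2P = (4, 9)
  3P = (10, 1)
  4P = (5, 16)
  5P = (1, 4)
  6P = (6, 11)
  7P = (11, 2)
  8P = (8, 4)
  ... (continuing to 21P)
  21P = O

ord(P) = 21


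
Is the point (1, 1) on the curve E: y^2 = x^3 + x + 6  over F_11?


Check whether y^2 = x^3 + 1 x + 6 (mod 11) for (x, y) = (1, 1).
LHS: y^2 = 1^2 mod 11 = 1
RHS: x^3 + 1 x + 6 = 1^3 + 1*1 + 6 mod 11 = 8
LHS != RHS

No, not on the curve


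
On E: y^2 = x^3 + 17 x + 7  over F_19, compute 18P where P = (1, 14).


k = 18 = 10010_2 (binary, LSB first: 01001)
Double-and-add from P = (1, 14):
  bit 0 = 0: acc unchanged = O
  bit 1 = 1: acc = O + (2, 7) = (2, 7)
  bit 2 = 0: acc unchanged = (2, 7)
  bit 3 = 0: acc unchanged = (2, 7)
  bit 4 = 1: acc = (2, 7) + (16, 9) = (8, 3)

18P = (8, 3)


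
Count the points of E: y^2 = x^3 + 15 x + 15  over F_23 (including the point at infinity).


For each x in F_23, count y with y^2 = x^3 + 15 x + 15 mod 23:
  x = 1: RHS = 8, y in [10, 13]  -> 2 point(s)
  x = 3: RHS = 18, y in [8, 15]  -> 2 point(s)
  x = 4: RHS = 1, y in [1, 22]  -> 2 point(s)
  x = 5: RHS = 8, y in [10, 13]  -> 2 point(s)
  x = 7: RHS = 3, y in [7, 16]  -> 2 point(s)
  x = 8: RHS = 3, y in [7, 16]  -> 2 point(s)
  x = 11: RHS = 16, y in [4, 19]  -> 2 point(s)
  x = 14: RHS = 2, y in [5, 18]  -> 2 point(s)
  x = 15: RHS = 4, y in [2, 21]  -> 2 point(s)
  x = 16: RHS = 4, y in [2, 21]  -> 2 point(s)
  x = 17: RHS = 8, y in [10, 13]  -> 2 point(s)
  x = 19: RHS = 6, y in [11, 12]  -> 2 point(s)
  x = 20: RHS = 12, y in [9, 14]  -> 2 point(s)
  x = 21: RHS = 0, y in [0]  -> 1 point(s)
Affine points: 27. Add the point at infinity: total = 28.

#E(F_23) = 28


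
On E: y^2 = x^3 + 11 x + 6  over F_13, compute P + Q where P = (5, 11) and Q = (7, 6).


P != Q, so use the chord formula.
s = (y2 - y1) / (x2 - x1) = (8) / (2) mod 13 = 4
x3 = s^2 - x1 - x2 mod 13 = 4^2 - 5 - 7 = 4
y3 = s (x1 - x3) - y1 mod 13 = 4 * (5 - 4) - 11 = 6

P + Q = (4, 6)
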